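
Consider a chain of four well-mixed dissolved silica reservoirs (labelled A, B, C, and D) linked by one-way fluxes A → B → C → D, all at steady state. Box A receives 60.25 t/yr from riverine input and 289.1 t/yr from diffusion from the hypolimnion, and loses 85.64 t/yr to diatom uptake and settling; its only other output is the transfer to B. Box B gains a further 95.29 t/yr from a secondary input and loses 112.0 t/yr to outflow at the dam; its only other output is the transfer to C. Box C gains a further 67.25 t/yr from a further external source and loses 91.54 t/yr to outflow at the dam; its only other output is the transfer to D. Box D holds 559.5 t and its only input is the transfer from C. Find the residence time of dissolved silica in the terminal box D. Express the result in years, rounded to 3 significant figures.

Box A: F(A→B) = (60.25 + 289.1) − 85.64 = 263.71 t/yr.
Box B: F(B→C) = (263.71 + 95.29) − 112.0 = 247.00 t/yr.
Box C: F(C→D) = (247.00 + 67.25) − 91.54 = 222.71 t/yr.
Box D throughput = its input = 222.71 t/yr; τ = 559.5 / 222.71 = 2.512 yr.

2.51 yr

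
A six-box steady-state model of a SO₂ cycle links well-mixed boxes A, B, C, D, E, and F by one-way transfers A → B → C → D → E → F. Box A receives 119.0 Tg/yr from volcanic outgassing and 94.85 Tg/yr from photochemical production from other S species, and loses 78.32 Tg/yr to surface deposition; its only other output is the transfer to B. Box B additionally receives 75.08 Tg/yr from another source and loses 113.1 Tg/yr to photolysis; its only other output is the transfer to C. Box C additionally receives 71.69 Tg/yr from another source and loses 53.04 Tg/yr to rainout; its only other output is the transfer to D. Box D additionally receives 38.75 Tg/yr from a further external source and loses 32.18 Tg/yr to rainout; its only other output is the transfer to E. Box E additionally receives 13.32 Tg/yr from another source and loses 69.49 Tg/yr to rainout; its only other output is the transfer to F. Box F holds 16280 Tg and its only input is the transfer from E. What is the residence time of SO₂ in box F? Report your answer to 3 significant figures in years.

Box A: F(A→B) = (119.0 + 94.85) − 78.32 = 135.53 Tg/yr.
Box B: F(B→C) = (135.53 + 75.08) − 113.1 = 97.510 Tg/yr.
Box C: F(C→D) = (97.510 + 71.69) − 53.04 = 116.16 Tg/yr.
Box D: F(D→E) = (116.16 + 38.75) − 32.18 = 122.73 Tg/yr.
Box E: F(E→F) = (122.73 + 13.32) − 69.49 = 66.560 Tg/yr.
Box F throughput = its input = 66.560 Tg/yr; τ = 16280 / 66.560 = 244.6 yr.

245 yr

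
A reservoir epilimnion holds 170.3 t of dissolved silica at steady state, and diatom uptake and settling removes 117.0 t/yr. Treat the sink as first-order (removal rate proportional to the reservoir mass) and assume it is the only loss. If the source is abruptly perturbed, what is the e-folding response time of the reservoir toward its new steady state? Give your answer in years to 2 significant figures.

1.5 yr

For a linear reservoir the response time equals the residence time τ = M/F.
τ = 170.3 / 117.0 = 1.456 yr.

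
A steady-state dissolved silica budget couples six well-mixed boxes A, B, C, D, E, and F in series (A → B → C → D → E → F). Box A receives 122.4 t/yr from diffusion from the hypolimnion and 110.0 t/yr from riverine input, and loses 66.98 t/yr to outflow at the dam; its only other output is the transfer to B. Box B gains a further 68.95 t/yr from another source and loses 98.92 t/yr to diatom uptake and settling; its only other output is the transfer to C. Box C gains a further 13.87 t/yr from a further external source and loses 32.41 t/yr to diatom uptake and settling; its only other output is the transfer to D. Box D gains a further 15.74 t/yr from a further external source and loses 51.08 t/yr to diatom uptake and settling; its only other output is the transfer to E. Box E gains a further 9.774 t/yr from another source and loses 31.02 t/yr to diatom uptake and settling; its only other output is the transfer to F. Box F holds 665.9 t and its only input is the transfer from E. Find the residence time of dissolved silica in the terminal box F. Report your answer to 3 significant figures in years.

Box A: F(A→B) = (122.4 + 110.0) − 66.98 = 165.42 t/yr.
Box B: F(B→C) = (165.42 + 68.95) − 98.92 = 135.45 t/yr.
Box C: F(C→D) = (135.45 + 13.87) − 32.41 = 116.91 t/yr.
Box D: F(D→E) = (116.91 + 15.74) − 51.08 = 81.570 t/yr.
Box E: F(E→F) = (81.570 + 9.774) − 31.02 = 60.324 t/yr.
Box F throughput = its input = 60.324 t/yr; τ = 665.9 / 60.324 = 11.04 yr.

11.0 yr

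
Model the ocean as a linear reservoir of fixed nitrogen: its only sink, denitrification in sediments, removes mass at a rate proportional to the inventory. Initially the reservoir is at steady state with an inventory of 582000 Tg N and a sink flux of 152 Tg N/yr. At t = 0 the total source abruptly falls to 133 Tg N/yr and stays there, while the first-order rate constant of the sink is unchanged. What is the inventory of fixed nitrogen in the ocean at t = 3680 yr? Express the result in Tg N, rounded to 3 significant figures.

537000 Tg N

τ = M₀/F₀ = 582000/152 = 3829 yr; rate constant k = 1/τ.
New steady state M_∞ = F₁/k = F₁·τ = 133 × 3829 = 509250 Tg N.
M(t) = M_∞ + (M₀ − M_∞)·e^(−t/τ); t/τ = 3680/3829 = 0.9611, so e^(−t/τ) = 0.3825.
M(t) = 509250 + 72750 × 0.3825 = 537070 Tg N.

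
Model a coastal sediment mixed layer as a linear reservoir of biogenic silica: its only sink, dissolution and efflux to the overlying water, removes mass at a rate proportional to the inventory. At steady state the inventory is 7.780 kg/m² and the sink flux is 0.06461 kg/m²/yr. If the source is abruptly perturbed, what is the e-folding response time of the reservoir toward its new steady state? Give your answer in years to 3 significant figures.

120 yr

For a linear reservoir the response time equals the residence time τ = M/F.
τ = 7.780 / 0.06461 = 120.4 yr.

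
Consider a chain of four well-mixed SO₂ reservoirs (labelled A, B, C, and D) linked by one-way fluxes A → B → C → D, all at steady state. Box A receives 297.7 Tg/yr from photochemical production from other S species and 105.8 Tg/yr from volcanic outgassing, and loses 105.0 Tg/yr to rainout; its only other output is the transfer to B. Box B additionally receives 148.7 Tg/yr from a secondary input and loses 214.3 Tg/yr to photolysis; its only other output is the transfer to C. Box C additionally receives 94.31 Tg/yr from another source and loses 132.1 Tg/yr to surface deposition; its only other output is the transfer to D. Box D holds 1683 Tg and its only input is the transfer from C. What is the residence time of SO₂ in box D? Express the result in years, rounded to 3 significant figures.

Box A: F(A→B) = (297.7 + 105.8) − 105.0 = 298.50 Tg/yr.
Box B: F(B→C) = (298.50 + 148.7) − 214.3 = 232.90 Tg/yr.
Box C: F(C→D) = (232.90 + 94.31) − 132.1 = 195.11 Tg/yr.
Box D throughput = its input = 195.11 Tg/yr; τ = 1683 / 195.11 = 8.626 yr.

8.63 yr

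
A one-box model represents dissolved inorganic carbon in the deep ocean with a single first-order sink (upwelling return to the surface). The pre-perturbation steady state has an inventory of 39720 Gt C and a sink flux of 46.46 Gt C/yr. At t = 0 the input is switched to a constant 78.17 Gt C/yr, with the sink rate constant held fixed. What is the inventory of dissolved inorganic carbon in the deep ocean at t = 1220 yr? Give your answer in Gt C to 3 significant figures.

The sink rate constant is k = F₀/M₀ = 46.46/39720 = 0.001170 yr⁻¹.
Solving dM/dt = F₁ − kM with M(0) = M₀ gives M(t) = F₁/k + (M₀ − F₁/k)·e^(−kt).
F₁/k = 78.17/0.001170 = 66830 Gt C; kt = 0.001170 × 1220 = 1.427, e^(−kt) = 0.2400.
M(1220) = 66830 + (39720 − 66830) × 0.2400 = 66830 − 6507 = 60323 Gt C.

60300 Gt C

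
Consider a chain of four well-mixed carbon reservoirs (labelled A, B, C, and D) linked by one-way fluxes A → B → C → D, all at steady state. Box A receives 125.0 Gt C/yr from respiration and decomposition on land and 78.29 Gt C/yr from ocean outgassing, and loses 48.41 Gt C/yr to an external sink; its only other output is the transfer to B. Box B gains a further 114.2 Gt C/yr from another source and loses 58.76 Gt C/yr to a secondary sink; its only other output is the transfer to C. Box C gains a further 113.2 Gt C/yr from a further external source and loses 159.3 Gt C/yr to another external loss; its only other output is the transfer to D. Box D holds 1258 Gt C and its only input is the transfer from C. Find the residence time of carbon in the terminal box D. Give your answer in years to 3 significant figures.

7.66 yr

Box A: F(A→B) = (125.0 + 78.29) − 48.41 = 154.88 Gt C/yr.
Box B: F(B→C) = (154.88 + 114.2) − 58.76 = 210.32 Gt C/yr.
Box C: F(C→D) = (210.32 + 113.2) − 159.3 = 164.22 Gt C/yr.
Box D throughput = its input = 164.22 Gt C/yr; τ = 1258 / 164.22 = 7.660 yr.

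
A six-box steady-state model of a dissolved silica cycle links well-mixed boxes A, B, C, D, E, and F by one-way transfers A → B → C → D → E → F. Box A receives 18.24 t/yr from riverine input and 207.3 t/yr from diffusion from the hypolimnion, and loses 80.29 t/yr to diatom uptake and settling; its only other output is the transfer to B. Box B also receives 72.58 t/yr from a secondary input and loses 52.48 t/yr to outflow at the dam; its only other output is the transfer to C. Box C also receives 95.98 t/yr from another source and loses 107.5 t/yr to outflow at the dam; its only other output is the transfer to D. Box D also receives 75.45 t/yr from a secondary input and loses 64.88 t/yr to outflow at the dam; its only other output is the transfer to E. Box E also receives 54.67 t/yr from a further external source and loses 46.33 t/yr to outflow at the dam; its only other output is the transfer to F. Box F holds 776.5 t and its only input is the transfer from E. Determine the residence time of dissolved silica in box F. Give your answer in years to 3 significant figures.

4.50 yr

Box A: F(A→B) = (18.24 + 207.3) − 80.29 = 145.25 t/yr.
Box B: F(B→C) = (145.25 + 72.58) − 52.48 = 165.35 t/yr.
Box C: F(C→D) = (165.35 + 95.98) − 107.5 = 153.83 t/yr.
Box D: F(D→E) = (153.83 + 75.45) − 64.88 = 164.40 t/yr.
Box E: F(E→F) = (164.40 + 54.67) − 46.33 = 172.74 t/yr.
Box F throughput = its input = 172.74 t/yr; τ = 776.5 / 172.74 = 4.495 yr.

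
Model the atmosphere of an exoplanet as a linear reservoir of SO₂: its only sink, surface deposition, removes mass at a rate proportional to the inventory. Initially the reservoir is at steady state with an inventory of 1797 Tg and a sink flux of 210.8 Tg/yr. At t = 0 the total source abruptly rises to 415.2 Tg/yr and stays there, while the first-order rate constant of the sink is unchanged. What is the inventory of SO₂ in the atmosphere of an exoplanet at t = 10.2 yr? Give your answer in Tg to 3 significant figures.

3010 Tg

The sink rate constant is k = F₀/M₀ = 210.8/1797 = 0.1173 yr⁻¹.
Solving dM/dt = F₁ − kM with M(0) = M₀ gives M(t) = F₁/k + (M₀ − F₁/k)·e^(−kt).
F₁/k = 415.2/0.1173 = 3539.4 Tg; kt = 0.1173 × 10.2 = 1.197, e^(−kt) = 0.3022.
M(10.2) = 3539.4 + (1797 − 3539.4) × 0.3022 = 3539.4 − 526.6 = 3012.8 Tg.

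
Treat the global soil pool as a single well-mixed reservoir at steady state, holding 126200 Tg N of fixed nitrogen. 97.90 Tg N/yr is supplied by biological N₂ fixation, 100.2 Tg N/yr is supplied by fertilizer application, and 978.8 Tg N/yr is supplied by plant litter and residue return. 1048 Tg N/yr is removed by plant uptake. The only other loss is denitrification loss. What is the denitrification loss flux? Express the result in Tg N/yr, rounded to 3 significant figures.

129 Tg N/yr

At steady state ΣF_in = ΣF_out.
ΣF_in = 97.90 + 100.2 + 978.8 = 1176.9 Tg N/yr.
Denitrification loss flux = ΣF_in − (1048) = 1176.9 − 1048 = 128.9 Tg N/yr.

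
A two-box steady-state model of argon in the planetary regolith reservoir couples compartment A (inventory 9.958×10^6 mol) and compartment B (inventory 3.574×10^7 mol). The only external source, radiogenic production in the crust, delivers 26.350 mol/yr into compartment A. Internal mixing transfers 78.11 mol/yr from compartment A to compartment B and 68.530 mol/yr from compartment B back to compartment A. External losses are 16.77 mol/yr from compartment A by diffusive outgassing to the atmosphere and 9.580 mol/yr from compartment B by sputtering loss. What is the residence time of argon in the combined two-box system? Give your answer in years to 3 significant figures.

For the system as a whole, the A↔B exchange is internal and contributes nothing to the throughput; only the external sinks remove mass.
M_total = 9.958×10^6 + 3.574×10^7 = 4.5698×10^7 mol.
ΣF_external_out = 16.77 + 9.580 = 26.350 mol/yr.
τ = M_total / ΣF_ext = 4.5698×10^7 / 26.350 = 1.734×10^6 yr.

1.73×10^6 yr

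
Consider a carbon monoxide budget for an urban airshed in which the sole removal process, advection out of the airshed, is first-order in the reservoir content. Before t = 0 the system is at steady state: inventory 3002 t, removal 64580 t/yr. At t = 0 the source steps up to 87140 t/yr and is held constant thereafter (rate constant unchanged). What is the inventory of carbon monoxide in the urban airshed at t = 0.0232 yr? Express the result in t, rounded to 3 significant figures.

3410 t

Residence time τ = M₀/F₀ = 0.04648 yr. The eventual steady state is M_∞ = M₀·(F₁/F₀) = 3002 × 87140/64580 = 4050.7 t.
The anomaly ΔM(t) = M(t) − M_∞ decays as ΔM₀·e^(−t/τ) with ΔM₀ = 3002 − 4050.7 = −1049 t.
At t = 0.0232 yr, e^(−t/τ) = e^(−0.4991) = 0.6071, so ΔM = −636.7 t and M = 4050.7 − 636.7 = 3414.1 t.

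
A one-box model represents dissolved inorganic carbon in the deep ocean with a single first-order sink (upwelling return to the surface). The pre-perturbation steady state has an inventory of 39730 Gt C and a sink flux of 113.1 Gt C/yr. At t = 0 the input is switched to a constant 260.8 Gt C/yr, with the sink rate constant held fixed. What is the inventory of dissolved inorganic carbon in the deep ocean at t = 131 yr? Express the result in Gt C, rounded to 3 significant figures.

τ = M₀/F₀ = 39730/113.1 = 351.3 yr; rate constant k = 1/τ.
New steady state M_∞ = F₁/k = F₁·τ = 260.8 × 351.3 = 91614 Gt C.
M(t) = M_∞ + (M₀ − M_∞)·e^(−t/τ); t/τ = 131/351.3 = 0.3729, so e^(−t/τ) = 0.6887.
M(t) = 91614 − 51880 × 0.6887 = 55881 Gt C.

55900 Gt C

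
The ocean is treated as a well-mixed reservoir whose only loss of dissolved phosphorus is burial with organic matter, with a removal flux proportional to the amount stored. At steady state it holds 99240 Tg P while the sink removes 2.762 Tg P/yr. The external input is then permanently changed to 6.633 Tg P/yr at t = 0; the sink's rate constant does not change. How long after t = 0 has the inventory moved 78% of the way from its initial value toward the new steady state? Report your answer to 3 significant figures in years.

54400 yr

τ = M₀/F₀ = 99240/2.762 = 35930 yr.
The remaining gap fraction is e^(−t/τ); 78% covered ⇒ e^(−t/τ) = 0.220.
t = −τ ln(0.220) = 35930 × 1.514 = 54400 yr.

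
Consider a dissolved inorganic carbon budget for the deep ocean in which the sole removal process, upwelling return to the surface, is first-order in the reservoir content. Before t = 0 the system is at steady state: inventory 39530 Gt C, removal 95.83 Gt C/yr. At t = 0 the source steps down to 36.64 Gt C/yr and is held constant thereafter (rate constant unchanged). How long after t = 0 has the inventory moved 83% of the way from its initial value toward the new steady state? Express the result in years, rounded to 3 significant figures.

τ = M₀/F₀ = 39530/95.83 = 412.5 yr.
The remaining gap fraction is e^(−t/τ); 83% covered ⇒ e^(−t/τ) = 0.170.
t = −τ ln(0.170) = 412.5 × 1.772 = 730.9 yr.

731 yr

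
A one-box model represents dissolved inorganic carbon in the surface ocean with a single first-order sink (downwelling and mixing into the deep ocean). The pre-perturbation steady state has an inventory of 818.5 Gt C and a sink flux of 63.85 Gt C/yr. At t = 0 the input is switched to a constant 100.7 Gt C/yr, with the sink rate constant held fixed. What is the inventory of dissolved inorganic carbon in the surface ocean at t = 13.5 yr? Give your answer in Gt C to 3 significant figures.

τ = M₀/F₀ = 818.5/63.85 = 12.82 yr; rate constant k = 1/τ.
New steady state M_∞ = F₁/k = F₁·τ = 100.7 × 12.82 = 1290.9 Gt C.
M(t) = M_∞ + (M₀ − M_∞)·e^(−t/τ); t/τ = 13.5/12.82 = 1.053, so e^(−t/τ) = 0.3488.
M(t) = 1290.9 − 472.4 × 0.3488 = 1126.1 Gt C.

1130 Gt C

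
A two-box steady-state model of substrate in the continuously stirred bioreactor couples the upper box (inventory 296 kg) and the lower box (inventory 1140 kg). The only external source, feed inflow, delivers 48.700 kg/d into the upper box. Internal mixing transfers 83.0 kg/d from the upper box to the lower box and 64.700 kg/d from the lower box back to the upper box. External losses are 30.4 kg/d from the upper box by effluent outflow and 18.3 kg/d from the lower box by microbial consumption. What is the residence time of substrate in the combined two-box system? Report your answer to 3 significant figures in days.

Treat the two boxes together as one reservoir: the mixing fluxes between them are internal recycling, so τ = ΣM / Σ(external losses).
M_total = 296 + 1140 = 1436.0 kg.
ΣF_external_out = 30.4 + 18.3 = 48.700 kg/d.
τ = M_total / ΣF_ext = 1436.0 / 48.700 = 29.49 d.

29.5 d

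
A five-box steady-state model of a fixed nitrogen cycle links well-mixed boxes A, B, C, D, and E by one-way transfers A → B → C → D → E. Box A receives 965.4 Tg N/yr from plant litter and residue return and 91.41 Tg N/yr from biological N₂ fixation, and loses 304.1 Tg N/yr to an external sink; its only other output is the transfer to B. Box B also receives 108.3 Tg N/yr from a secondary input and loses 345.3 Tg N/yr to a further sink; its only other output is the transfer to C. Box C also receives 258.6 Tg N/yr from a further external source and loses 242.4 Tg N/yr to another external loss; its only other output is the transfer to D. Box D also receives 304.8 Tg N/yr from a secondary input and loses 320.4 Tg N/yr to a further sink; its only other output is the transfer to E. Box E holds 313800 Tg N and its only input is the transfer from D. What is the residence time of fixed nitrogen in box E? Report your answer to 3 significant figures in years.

Box A: F(A→B) = (965.4 + 91.41) − 304.1 = 752.71 Tg N/yr.
Box B: F(B→C) = (752.71 + 108.3) − 345.3 = 515.71 Tg N/yr.
Box C: F(C→D) = (515.71 + 258.6) − 242.4 = 531.91 Tg N/yr.
Box D: F(D→E) = (531.91 + 304.8) − 320.4 = 516.31 Tg N/yr.
Box E throughput = its input = 516.31 Tg N/yr; τ = 313800 / 516.31 = 607.8 yr.

608 yr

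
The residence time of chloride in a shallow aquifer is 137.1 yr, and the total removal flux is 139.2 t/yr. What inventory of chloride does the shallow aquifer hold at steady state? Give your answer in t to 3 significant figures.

τ = M/F ⇒ M = τ × F = 137.1 × 139.2 = 19080 t.

19100 t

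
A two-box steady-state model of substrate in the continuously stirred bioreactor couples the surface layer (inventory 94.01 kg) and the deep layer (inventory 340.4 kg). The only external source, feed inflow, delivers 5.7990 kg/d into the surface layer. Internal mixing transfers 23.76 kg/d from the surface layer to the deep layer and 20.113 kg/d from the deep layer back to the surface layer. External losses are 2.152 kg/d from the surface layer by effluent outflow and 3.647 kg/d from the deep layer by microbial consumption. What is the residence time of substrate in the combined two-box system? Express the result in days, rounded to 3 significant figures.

74.9 d

For the system as a whole, the A↔B exchange is internal and contributes nothing to the throughput; only the external sinks remove mass.
M_total = 94.01 + 340.4 = 434.41 kg.
ΣF_external_out = 2.152 + 3.647 = 5.7990 kg/d.
τ = M_total / ΣF_ext = 434.41 / 5.7990 = 74.91 d.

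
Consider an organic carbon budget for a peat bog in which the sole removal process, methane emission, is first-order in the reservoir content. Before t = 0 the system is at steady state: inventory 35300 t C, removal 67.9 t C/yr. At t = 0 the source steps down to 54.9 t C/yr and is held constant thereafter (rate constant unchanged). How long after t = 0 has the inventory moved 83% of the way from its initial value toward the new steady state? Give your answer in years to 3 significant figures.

τ = M₀/F₀ = 35300/67.9 = 519.9 yr.
The remaining gap fraction is e^(−t/τ); 83% covered ⇒ e^(−t/τ) = 0.170.
t = −τ ln(0.170) = 519.9 × 1.772 = 921.2 yr.

921 yr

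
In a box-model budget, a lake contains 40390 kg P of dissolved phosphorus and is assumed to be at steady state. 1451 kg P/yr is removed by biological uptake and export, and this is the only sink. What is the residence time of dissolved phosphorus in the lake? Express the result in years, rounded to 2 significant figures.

28 yr

τ = M / F = 40390 / 1451 = 27.84 yr.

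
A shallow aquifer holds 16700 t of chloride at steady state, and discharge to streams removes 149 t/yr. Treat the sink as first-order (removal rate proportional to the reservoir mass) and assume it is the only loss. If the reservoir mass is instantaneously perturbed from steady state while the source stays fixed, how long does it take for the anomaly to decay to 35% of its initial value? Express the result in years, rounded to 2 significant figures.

120 yr

For a linear reservoir the anomaly decays as exp(−t/τ) with τ = M/F = 16700/149 = 112.1 yr.
exp(−t/τ) = 0.35 ⇒ t = −τ ln(0.35) = 112.1 × 1.050 = 117.7 yr.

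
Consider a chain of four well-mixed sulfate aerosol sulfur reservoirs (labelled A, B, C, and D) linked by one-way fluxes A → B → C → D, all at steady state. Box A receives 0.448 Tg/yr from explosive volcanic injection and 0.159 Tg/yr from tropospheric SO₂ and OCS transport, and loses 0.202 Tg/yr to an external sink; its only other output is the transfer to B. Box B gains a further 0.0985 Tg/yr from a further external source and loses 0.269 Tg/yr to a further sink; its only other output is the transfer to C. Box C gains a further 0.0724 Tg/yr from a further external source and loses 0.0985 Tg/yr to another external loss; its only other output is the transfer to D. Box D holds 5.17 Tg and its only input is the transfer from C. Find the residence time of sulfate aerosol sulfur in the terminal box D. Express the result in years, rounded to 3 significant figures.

24.8 yr

Box A: F(A→B) = (0.448 + 0.159) − 0.202 = 0.40500 Tg/yr.
Box B: F(B→C) = (0.40500 + 0.0985) − 0.269 = 0.23450 Tg/yr.
Box C: F(C→D) = (0.23450 + 0.0724) − 0.0985 = 0.20840 Tg/yr.
Box D throughput = its input = 0.20840 Tg/yr; τ = 5.17 / 0.20840 = 24.81 yr.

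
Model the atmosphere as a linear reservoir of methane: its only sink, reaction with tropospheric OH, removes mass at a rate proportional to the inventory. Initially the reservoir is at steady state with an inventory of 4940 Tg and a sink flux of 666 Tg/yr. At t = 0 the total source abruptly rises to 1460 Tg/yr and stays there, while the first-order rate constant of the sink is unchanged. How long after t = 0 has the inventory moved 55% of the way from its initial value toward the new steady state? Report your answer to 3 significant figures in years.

τ = M₀/F₀ = 4940/666 = 7.417 yr.
The remaining gap fraction is e^(−t/τ); 55% covered ⇒ e^(−t/τ) = 0.450.
t = −τ ln(0.450) = 7.417 × 0.7985 = 5.923 yr.

5.92 yr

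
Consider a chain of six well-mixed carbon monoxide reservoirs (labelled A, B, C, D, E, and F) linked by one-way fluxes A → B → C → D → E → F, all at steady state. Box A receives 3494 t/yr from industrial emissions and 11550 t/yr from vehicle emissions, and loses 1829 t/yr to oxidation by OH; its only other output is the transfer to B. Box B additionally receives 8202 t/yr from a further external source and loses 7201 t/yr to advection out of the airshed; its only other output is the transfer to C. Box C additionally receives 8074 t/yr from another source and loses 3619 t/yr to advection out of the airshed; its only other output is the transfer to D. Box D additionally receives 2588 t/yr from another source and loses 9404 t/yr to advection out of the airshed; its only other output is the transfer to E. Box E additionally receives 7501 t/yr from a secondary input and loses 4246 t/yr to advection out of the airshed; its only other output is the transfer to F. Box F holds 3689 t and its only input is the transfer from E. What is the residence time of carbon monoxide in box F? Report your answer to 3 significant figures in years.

Box A: F(A→B) = (3494 + 11550) − 1829 = 13215 t/yr.
Box B: F(B→C) = (13215 + 8202) − 7201 = 14216 t/yr.
Box C: F(C→D) = (14216 + 8074) − 3619 = 18671 t/yr.
Box D: F(D→E) = (18671 + 2588) − 9404 = 11855 t/yr.
Box E: F(E→F) = (11855 + 7501) − 4246 = 15110 t/yr.
Box F throughput = its input = 15110 t/yr; τ = 3689 / 15110 = 0.2441 yr.

0.244 yr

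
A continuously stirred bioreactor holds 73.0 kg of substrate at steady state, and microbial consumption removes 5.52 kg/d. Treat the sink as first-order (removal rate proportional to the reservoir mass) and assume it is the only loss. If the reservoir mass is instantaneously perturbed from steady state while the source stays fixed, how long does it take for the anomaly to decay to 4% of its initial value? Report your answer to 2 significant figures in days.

For a linear reservoir the anomaly decays as exp(−t/τ) with τ = M/F = 73.0/5.52 = 13.22 d.
exp(−t/τ) = 0.04 ⇒ t = −τ ln(0.04) = 13.22 × 3.219 = 42.57 d.

43 d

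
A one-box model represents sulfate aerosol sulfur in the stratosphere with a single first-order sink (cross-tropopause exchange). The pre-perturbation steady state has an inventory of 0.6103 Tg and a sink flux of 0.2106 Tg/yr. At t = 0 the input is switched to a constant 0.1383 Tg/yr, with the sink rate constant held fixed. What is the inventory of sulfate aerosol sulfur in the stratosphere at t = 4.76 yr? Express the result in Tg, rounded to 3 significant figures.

0.441 Tg

Residence time τ = M₀/F₀ = 2.898 yr. The eventual steady state is M_∞ = M₀·(F₁/F₀) = 0.6103 × 0.1383/0.2106 = 0.40078 Tg.
The anomaly ΔM(t) = M(t) − M_∞ decays as ΔM₀·e^(−t/τ) with ΔM₀ = 0.6103 − 0.40078 = 0.2095 Tg.
At t = 4.76 yr, e^(−t/τ) = e^(−1.643) = 0.1935, so ΔM = 0.04054 Tg and M = 0.40078 + 0.04054 = 0.44132 Tg.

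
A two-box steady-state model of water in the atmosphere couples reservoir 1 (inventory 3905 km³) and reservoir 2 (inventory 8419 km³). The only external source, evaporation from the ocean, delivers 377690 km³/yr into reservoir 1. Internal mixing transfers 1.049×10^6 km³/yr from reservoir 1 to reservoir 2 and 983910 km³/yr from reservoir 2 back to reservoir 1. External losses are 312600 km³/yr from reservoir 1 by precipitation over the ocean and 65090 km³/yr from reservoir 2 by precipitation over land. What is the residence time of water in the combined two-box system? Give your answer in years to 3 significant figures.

0.0326 yr

Treat the two boxes together as one reservoir: the mixing fluxes between them are internal recycling, so τ = ΣM / Σ(external losses).
M_total = 3905 + 8419 = 12324 km³.
ΣF_external_out = 312600 + 65090 = 377690 km³/yr.
τ = M_total / ΣF_ext = 12324 / 377690 = 0.03263 yr.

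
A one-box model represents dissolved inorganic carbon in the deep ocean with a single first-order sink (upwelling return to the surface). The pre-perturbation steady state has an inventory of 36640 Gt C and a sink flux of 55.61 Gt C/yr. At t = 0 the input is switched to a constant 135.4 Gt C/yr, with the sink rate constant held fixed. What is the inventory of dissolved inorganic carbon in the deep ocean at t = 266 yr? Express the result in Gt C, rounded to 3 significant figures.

τ = M₀/F₀ = 36640/55.61 = 658.9 yr; rate constant k = 1/τ.
New steady state M_∞ = F₁/k = F₁·τ = 135.4 × 658.9 = 89212 Gt C.
M(t) = M_∞ + (M₀ − M_∞)·e^(−t/τ); t/τ = 266/658.9 = 0.4037, so e^(−t/τ) = 0.6678.
M(t) = 89212 − 52570 × 0.6678 = 54103 Gt C.

54100 Gt C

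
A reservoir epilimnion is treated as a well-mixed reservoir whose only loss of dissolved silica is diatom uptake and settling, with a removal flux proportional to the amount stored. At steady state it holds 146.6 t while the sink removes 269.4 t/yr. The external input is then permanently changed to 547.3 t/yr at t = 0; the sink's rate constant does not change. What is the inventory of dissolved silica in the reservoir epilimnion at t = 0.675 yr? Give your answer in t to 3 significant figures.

τ = M₀/F₀ = 146.6/269.4 = 0.5442 yr; rate constant k = 1/τ.
New steady state M_∞ = F₁/k = F₁·τ = 547.3 × 0.5442 = 297.83 t.
M(t) = M_∞ + (M₀ − M_∞)·e^(−t/τ); t/τ = 0.675/0.5442 = 1.240, so e^(−t/τ) = 0.2893.
M(t) = 297.83 − 151.2 × 0.2893 = 254.08 t.

254 t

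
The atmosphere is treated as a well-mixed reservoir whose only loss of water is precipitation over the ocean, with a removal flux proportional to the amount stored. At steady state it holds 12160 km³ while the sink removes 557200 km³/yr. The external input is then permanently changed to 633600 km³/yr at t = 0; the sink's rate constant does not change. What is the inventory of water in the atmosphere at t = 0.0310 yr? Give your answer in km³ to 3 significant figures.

The sink rate constant is k = F₀/M₀ = 557200/12160 = 45.82 yr⁻¹.
Solving dM/dt = F₁ − kM with M(0) = M₀ gives M(t) = F₁/k + (M₀ − F₁/k)·e^(−kt).
F₁/k = 633600/45.82 = 13827 km³; kt = 45.82 × 0.0310 = 1.420, e^(−kt) = 0.2416.
M(0.0310) = 13827 + (12160 − 13827) × 0.2416 = 13827 − 402.8 = 13424 km³.

13400 km³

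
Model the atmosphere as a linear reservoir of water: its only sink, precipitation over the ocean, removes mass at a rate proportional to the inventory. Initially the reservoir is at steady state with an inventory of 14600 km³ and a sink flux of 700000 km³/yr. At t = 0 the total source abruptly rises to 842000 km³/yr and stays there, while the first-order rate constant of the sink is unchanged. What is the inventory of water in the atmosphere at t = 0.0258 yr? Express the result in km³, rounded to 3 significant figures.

Residence time τ = M₀/F₀ = 0.02086 yr. The eventual steady state is M_∞ = M₀·(F₁/F₀) = 14600 × 842000/700000 = 17562 km³.
The anomaly ΔM(t) = M(t) − M_∞ decays as ΔM₀·e^(−t/τ) with ΔM₀ = 14600 − 17562 = −2962 km³.
At t = 0.0258 yr, e^(−t/τ) = e^(−1.237) = 0.2903, so ΔM = −859.7 km³ and M = 17562 − 859.7 = 16702 km³.

16700 km³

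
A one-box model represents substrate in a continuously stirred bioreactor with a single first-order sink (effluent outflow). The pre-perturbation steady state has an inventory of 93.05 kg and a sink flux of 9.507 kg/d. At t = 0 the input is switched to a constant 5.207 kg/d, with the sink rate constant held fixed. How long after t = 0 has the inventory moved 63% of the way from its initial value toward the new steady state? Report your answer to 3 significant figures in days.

τ = M₀/F₀ = 93.05/9.507 = 9.788 d.
The remaining gap fraction is e^(−t/τ); 63% covered ⇒ e^(−t/τ) = 0.370.
t = −τ ln(0.370) = 9.788 × 0.9943 = 9.731 d.

9.73 d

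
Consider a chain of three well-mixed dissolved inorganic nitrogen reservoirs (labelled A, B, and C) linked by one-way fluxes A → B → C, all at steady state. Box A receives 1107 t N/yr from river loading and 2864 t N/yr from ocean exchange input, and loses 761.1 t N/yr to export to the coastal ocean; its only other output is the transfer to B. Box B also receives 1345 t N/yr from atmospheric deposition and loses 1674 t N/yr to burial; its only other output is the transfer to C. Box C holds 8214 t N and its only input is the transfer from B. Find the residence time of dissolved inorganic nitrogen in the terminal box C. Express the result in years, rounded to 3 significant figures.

Box A: F(A→B) = (1107 + 2864) − 761.1 = 3209.9 t N/yr.
Box B: F(B→C) = (3209.9 + 1345) − 1674 = 2880.9 t N/yr.
Box C throughput = its input = 2880.9 t N/yr; τ = 8214 / 2880.9 = 2.851 yr.

2.85 yr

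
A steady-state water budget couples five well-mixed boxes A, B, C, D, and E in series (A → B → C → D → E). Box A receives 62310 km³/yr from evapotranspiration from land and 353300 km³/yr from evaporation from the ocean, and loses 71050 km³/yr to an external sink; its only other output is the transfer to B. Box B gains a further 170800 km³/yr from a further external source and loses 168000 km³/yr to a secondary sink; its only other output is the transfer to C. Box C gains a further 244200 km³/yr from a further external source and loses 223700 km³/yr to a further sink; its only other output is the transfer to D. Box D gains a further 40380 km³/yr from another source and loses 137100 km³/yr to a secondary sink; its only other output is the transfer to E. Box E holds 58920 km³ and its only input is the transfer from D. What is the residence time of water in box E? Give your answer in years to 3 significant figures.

0.217 yr

Box A: F(A→B) = (62310 + 353300) − 71050 = 344560 km³/yr.
Box B: F(B→C) = (344560 + 170800) − 168000 = 347360 km³/yr.
Box C: F(C→D) = (347360 + 244200) − 223700 = 367860 km³/yr.
Box D: F(D→E) = (367860 + 40380) − 137100 = 271140 km³/yr.
Box E throughput = its input = 271140 km³/yr; τ = 58920 / 271140 = 0.2173 yr.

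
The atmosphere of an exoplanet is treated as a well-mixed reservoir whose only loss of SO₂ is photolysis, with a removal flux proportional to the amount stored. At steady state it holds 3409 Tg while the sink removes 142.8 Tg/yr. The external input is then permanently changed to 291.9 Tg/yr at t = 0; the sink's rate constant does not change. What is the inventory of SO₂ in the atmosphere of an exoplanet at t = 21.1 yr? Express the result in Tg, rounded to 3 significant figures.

τ = M₀/F₀ = 3409/142.8 = 23.87 yr; rate constant k = 1/τ.
New steady state M_∞ = F₁/k = F₁·τ = 291.9 × 23.87 = 6968.4 Tg.
M(t) = M_∞ + (M₀ − M_∞)·e^(−t/τ); t/τ = 21.1/23.87 = 0.8839, so e^(−t/τ) = 0.4132.
M(t) = 6968.4 − 3559 × 0.4132 = 5497.7 Tg.

5500 Tg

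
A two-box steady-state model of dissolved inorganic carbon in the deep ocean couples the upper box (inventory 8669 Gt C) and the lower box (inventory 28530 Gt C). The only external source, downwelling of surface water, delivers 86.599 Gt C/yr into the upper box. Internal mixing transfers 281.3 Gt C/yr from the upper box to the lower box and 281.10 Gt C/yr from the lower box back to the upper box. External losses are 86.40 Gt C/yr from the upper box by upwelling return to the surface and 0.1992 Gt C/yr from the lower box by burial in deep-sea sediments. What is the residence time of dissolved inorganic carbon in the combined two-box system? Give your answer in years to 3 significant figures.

430 yr

Treat the two boxes together as one reservoir: the mixing fluxes between them are internal recycling, so τ = ΣM / Σ(external losses).
M_total = 8669 + 28530 = 37199 Gt C.
ΣF_external_out = 86.40 + 0.1992 = 86.599 Gt C/yr.
τ = M_total / ΣF_ext = 37199 / 86.599 = 429.6 yr.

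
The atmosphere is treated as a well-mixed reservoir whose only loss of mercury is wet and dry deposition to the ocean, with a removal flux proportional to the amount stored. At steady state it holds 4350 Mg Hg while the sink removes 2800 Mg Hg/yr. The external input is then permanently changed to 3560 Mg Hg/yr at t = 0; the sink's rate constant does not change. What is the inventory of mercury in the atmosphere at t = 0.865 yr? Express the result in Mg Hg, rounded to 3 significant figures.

τ = M₀/F₀ = 4350/2800 = 1.554 yr; rate constant k = 1/τ.
New steady state M_∞ = F₁/k = F₁·τ = 3560 × 1.554 = 5530.7 Mg Hg.
M(t) = M_∞ + (M₀ − M_∞)·e^(−t/τ); t/τ = 0.865/1.554 = 0.5568, so e^(−t/τ) = 0.5731.
M(t) = 5530.7 − 1181 × 0.5731 = 4854.1 Mg Hg.

4850 Mg Hg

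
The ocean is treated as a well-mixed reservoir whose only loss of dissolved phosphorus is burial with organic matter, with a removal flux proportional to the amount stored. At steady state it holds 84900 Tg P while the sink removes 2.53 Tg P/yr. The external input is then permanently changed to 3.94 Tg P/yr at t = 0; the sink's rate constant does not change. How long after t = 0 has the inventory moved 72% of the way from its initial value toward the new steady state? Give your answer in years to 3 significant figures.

42700 yr

τ = M₀/F₀ = 84900/2.53 = 33560 yr.
The remaining gap fraction is e^(−t/τ); 72% covered ⇒ e^(−t/τ) = 0.280.
t = −τ ln(0.280) = 33560 × 1.273 = 42720 yr.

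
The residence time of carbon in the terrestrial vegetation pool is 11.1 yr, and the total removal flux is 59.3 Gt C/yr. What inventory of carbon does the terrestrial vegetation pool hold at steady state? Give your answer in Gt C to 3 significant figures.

τ = M/F ⇒ M = τ × F = 11.1 × 59.3 = 658.2 Gt C.

658 Gt C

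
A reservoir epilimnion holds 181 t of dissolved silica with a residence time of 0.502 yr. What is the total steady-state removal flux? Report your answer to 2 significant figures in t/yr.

360 t/yr

F = M / τ = 181 / 0.502 = 360.6 t/yr.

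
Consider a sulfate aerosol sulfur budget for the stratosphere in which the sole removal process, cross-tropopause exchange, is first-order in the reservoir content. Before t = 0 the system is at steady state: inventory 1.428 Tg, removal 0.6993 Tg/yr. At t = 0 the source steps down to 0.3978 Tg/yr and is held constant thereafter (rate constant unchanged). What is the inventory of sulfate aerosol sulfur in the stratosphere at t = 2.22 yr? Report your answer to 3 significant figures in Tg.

1.02 Tg

Residence time τ = M₀/F₀ = 2.042 yr. The eventual steady state is M_∞ = M₀·(F₁/F₀) = 1.428 × 0.3978/0.6993 = 0.81232 Tg.
The anomaly ΔM(t) = M(t) − M_∞ decays as ΔM₀·e^(−t/τ) with ΔM₀ = 1.428 − 0.81232 = 0.6157 Tg.
At t = 2.22 yr, e^(−t/τ) = e^(−1.087) = 0.3372, so ΔM = 0.2076 Tg and M = 0.81232 + 0.2076 = 1.0199 Tg.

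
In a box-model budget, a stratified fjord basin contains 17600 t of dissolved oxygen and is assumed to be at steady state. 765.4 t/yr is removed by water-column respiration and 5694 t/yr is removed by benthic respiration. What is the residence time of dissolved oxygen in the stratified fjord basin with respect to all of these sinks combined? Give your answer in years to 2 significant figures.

Total removal flux = 765.4 + 5694 = 6459.4 t/yr.
τ = M / ΣF_out = 17600 / 6459.4 = 2.725 yr.

2.7 yr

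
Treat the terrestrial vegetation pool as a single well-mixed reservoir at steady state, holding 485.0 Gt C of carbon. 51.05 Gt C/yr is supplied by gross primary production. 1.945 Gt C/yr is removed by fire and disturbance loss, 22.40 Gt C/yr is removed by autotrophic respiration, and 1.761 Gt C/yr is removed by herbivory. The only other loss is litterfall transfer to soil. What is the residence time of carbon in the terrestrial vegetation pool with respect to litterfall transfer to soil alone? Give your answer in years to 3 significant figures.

At steady state ΣF_in = ΣF_out.
ΣF_in = 51.050 Gt C/yr.
Litterfall transfer to soil flux = ΣF_in − (1.945 + 22.40 + 1.761) = 51.050 − 26.11 = 24.94 Gt C/yr.
τ = M / F = 485.0 / 24.94 = 19.44 yr.

19.4 yr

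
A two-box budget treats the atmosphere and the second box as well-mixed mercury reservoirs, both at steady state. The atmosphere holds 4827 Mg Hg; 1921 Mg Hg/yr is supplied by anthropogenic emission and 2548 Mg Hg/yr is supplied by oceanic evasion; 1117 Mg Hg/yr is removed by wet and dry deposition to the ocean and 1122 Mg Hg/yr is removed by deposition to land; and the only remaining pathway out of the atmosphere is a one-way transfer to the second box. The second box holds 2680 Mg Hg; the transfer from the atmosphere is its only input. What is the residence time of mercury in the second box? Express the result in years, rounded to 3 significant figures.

Balance the atmosphere: ΣF_in = 1921 + 2548 = 4469.0 Mg Hg/yr.
Transfer to the second box = ΣF_in − (1117 + 1122) = 2230.0 Mg Hg/yr.
At steady state the output of the second box equals its input, 2230.0 Mg Hg/yr.
τ = M / F = 2680 / 2230.0 = 1.202 yr.

1.20 yr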